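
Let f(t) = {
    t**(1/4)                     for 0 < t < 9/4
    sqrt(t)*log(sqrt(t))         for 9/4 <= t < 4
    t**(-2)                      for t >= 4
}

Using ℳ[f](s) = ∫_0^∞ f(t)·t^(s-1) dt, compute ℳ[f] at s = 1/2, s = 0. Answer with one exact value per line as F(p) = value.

back out the power substitution: sqrt(t) on [0, 3/2); t*log(t) on [3/2, 2); t**(-4) on [2, ∞)
summing 3 kernel integrals split by 9/4, 4 yields ℳ[f](s)
the [0, 9/4) slice contributes ∫ t**(1/4)·t^(s-1) dt
on [9/4, 4): add ∫ sqrt(t)*log(sqrt(t))·t^(s-1) dt
piece [4, ∞): integrate t**(-2) against the kernel

F(1/2) = -9*log(3)/4 - 19/24 + sqrt(6) + 25*log(2)/4
F(0) = -31/32 + log(128/27) + 2*sqrt(6)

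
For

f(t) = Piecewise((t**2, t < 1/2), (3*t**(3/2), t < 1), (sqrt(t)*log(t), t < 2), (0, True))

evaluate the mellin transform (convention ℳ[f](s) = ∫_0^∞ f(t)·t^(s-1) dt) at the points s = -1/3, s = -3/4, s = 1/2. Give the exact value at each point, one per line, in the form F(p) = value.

remove the shared t-power first: t**(3/2) on [0, 1/2); 3*t on [1/2, 1); log(t) on [1, 2)
split f at 1/2, 1: ℳ[f](s) collects 3 kernel integrals
segment 0 to 1/2 holds t**2; add its integral
on [1/2, 1) integrate f = 3*t**(3/2) against the kernel
piece [1, 2): integrate sqrt(t)*log(t) against the kernel

F(-1/3) = -36*2**(1/6) - 9*2**(5/6)/14 + 3*2**(1/3)/20 + 6*2**(1/6)*log(2) + 270/7
F(-3/4) = -39*2**(3/4)/5 - 2*2**(1/4) - log(2**(2*2**(3/4))) + 20
F(1/2) = sqrt(2)/20 + 1/8 + log(4)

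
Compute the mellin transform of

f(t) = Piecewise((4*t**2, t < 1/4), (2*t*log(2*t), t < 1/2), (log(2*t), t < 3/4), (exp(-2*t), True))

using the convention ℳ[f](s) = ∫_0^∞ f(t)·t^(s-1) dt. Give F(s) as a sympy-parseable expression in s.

(4*2**s*s**2*(s + 2)*(s**2 + 2*s + 1)*uppergamma(s, 3/2) - 4*2**s*s**2*(s + 2) + 4*2**s*(s + 2)*(s**2 + 2*s + 1) + 3**s*s*(s + 2)*(-4*log(2) + 4*log(3))*(s**2 + 2*s + 1) - 4*3**s*(s + 2)*(s**2 + 2*s + 1) + s**3*(s + 2)*log(4) + s**2*(s + 2)*log(4) + 2*s**2*(s + 2) + s**2*(s**2 + 2*s + 1))/(4*2**(2*s)*s**2*(s + 2)*(s**2 + 2*s + 1))
  Re(s) > -2

remove the common scale on t first: t**2 on [0, 1/2); t*log(t) on [1/2, 1); log(t) on [1, 3/2); …
f breaks at 1/4, 1/2, 3/4 into 4 integrals to sum
[0, 1/4) adds the kernel integral of 4*t**2
for t in [1/4, 1/2): the term is ∫ 2*t*log(2*t)·t^(s-1)
∫ log(2*t)·t^(s-1) over [1/2, 3/4)
over [3/4, ∞), the kernel integral of exp(-2*t) enters the sum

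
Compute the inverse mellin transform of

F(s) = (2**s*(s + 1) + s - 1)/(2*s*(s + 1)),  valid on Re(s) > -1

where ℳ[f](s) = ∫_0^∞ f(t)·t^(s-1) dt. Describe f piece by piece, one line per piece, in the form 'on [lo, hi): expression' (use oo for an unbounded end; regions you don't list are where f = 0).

linearity at 1 turns ℳ[f](s) into 2 summed integrals
piece [0, 1): integrate t against the kernel
over [1, 2), the kernel integral of 1/2 enters the sum

on [0, 1): t
on [1, 2): 1/2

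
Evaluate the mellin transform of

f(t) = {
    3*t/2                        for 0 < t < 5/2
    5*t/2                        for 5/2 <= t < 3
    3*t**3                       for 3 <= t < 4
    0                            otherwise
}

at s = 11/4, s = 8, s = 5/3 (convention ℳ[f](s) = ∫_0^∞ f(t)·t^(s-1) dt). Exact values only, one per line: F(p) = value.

F(11/4) = -2502*3**(3/4)/23 - 25*2**(1/4)*5**(3/4)/12 + 24576*sqrt(2)/23
F(8) = 55788830633/50688
F(5/3) = -4887*3**(2/3)/112 - 75*2**(1/3)*5**(2/3)/64 + 2304*2**(1/3)/7

linearity at 5/2, 3 turns ℳ[f](s) into 3 summed integrals
piece [0, 5/2): integrate 3*t/2 against the kernel
segment [5/2, 3) carries 5*t/2; integrate it
for t in [3, 4): the term is ∫ 3*t**3·t^(s-1)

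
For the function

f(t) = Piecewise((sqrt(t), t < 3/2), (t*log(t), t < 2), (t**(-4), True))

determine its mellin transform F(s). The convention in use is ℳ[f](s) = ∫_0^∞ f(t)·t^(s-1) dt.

(-32*2**(2*s)*(s - 4)*(2*s + 1) + 3**s*s*(s - 4)*(2*s + 1)*(-24*log(3) + 24*log(2)) + 3**s*(s - 4)*(2*s + 1)*(-24*log(3) + 24*log(2)) + 24*3**s*(s - 4)*(2*s + 1) + 16*3**s*sqrt(6)*(s - 4)*(s**2 + 2*s + 1) + 32*4**s*s*(s - 4)*(2*s + 1)*log(2) + 32*4**s*(s - 4)*(2*s + 1)*log(2) - 4**s*(2*s + 1)*(s**2 + 2*s + 1))/(16*2**s*(s - 4)*(2*s + 1)*(s**2 + 2*s + 1))
  -1/2 < Re(s) < 4

integrate the 3 segments split at 3/2, 2, then add the results
the [0, 3/2) slice contributes ∫ sqrt(t)·t^(s-1) dt
piece [3/2, 2): integrate t*log(t) against the kernel
∫ t**(-4)·t^(s-1) over [2, ∞)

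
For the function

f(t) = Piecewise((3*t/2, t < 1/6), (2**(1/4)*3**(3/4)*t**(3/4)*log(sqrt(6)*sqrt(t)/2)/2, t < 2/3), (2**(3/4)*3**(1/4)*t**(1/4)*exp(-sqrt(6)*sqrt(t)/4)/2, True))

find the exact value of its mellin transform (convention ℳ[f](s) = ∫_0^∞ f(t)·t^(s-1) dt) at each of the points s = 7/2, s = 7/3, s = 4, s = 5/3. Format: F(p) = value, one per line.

F(7/2) = sqrt(3)*((-18143*sqrt(2) + 72 + 612*log(2) + 359921802240*sqrt(pi)*erfc(sqrt(2)/2))*exp(1/2) + 507736507392*sqrt(2))*exp(-1/2)/6741792
F(7/3) = 2**(1/6)*3**(2/3)*(-92160*2**(1/6) + 1440 + 4107*sqrt(2) + 8880*log(2) + 112148480*2**(1/3)*uppergamma(31/6, 1/2))/11828160
F(4) = -4511/1039680 + sqrt(2)/233928 + sqrt(2)*log(2)/24624 + 800800*sqrt(2)*sqrt(pi)*erfc(sqrt(2)/2) + 183007744*exp(-1/2)/81
F(5/3) = 2**(5/6)*3**(1/3)*(-18432*2**(5/6) + 1152 + 2523*sqrt(2) + 5568*log(2) + 6889472*2**(2/3)*uppergamma(23/6, 1/2))/1937664

reversing the common scale on t: t on [0, 1/4); t**(3/4)*log(sqrt(t)) on [1/4, 1); t**(1/4)*exp(-sqrt(t)/2) on [1, ∞)
remove the power substitution first: t**2 on [0, 1/2); t**(3/2)*log(t) on [1/2, 1); sqrt(t)*exp(-t/2) on [1, ∞)
strip the shared t-power: t**(3/2) on [0, 1/2); t*log(t) on [1/2, 1); exp(-t/2) on [1, ∞)
treat the 3 regions marked off by 1/6, 2/3 separately and sum
∫ 3*t/2·t^(s-1) over [0, 1/6)
∫ 2**(1/4)*3**(3/4)*t**(3/4)*log(sqrt(6)*sqrt(t)/2)/2·t^(s-1) over [1/6, 2/3)
the [2/3, ∞) slice contributes ∫ 2**(3/4)*3**(1/4)*t**(1/4)*exp(-sqrt(6)*sqrt(t)/4)/2·t^(s-1) dt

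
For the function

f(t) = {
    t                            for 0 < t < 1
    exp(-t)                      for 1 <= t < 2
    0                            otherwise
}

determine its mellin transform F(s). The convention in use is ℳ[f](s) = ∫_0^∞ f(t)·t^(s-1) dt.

((s + 1)*uppergamma(s, 1) - (s + 1)*uppergamma(s, 2) + 1)/(s + 1)
  Re(s) > -1

integrate the 2 segments split at 1, then add the results
segment [0, 1) carries t; integrate it
piece [1, 2): integrate exp(-t) against the kernel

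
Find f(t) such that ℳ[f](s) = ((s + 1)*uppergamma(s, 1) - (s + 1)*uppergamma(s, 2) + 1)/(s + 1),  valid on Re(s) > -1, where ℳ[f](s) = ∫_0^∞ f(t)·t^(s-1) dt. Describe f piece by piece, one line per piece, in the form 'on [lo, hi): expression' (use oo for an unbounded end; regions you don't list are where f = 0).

on [0, 1): t
on [1, 2): exp(-t)

split f at 1: ℳ[f](s) collects 2 kernel integrals
[0, 1) adds the kernel integral of t
on [1, 2) integrate f = exp(-t) against the kernel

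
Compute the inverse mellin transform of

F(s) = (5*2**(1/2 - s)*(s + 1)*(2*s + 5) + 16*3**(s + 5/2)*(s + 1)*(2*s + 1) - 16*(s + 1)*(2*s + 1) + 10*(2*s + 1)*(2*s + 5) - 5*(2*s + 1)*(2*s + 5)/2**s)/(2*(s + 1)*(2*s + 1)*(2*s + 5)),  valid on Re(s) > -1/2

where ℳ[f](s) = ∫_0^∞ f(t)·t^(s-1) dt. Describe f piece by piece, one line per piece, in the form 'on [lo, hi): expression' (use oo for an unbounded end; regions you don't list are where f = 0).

on [0, 1/2): 5*sqrt(t)/2
on [1/2, 1): 5*t
on [1, 3): 4*t**(5/2)

cuts at 1/2, 1: linearity sums the 3 kernel integrals
piece [0, 1/2): integrate 5*sqrt(t)/2 against the kernel
[1/2, 1) adds the kernel integral of 5*t
segment [1, 3) carries 4*t**(5/2); integrate it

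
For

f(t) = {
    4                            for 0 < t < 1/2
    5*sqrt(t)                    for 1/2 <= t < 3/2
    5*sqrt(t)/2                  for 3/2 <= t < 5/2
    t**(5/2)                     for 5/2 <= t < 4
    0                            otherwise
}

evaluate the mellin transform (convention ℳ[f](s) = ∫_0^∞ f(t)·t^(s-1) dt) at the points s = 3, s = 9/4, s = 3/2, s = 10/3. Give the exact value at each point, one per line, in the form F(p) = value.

F(3) = -8125*sqrt(10)/2464 - 5*sqrt(2)/56 + 135*sqrt(6)/112 + 24587/66
F(9/4) = 2**(3/4)*(-19125*sqrt(2)*5**(3/4) - 3420*sqrt(2) + 6688 + 15390*sqrt(2)*3**(3/4) + 1622016*2**(3/4))/30096
F(3/2) = 2*sqrt(2)/3 + 4111/64
F(10/3) = -16875*2**(1/6)*5**(5/6)/5152 - 15*2**(1/6)/184 + 405*2**(1/6)*3**(5/6)/368 + 19665*2**(2/3)/56

split f at 1/2, 3/2, 5/2: ℳ[f](s) collects 4 kernel integrals
∫ over [0, 1/2) of 4·t^(s-1) joins the sum
segment 1/2 to 3/2 holds 5*sqrt(t); add its integral
∫ over [3/2, 5/2) of 5*sqrt(t)/2·t^(s-1) joins the sum
on [5/2, 4) integrate f = t**(5/2) against the kernel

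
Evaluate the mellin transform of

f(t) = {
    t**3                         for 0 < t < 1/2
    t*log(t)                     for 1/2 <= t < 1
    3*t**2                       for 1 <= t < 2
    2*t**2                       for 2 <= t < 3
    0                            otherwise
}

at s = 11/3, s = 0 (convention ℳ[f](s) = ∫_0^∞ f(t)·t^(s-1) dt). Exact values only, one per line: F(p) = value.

F(11/3) = -1917/3332 + 327*2**(1/3)/125440 + 3*2**(1/3)*log(2)/448 + 96*2**(2/3)/17 + 1458*3**(2/3)/17
F(0) = log(2)/2 + 217/24

peel off the shared t-power: t on [0, 1/2); log(t)/t on [1/2, 1); 3 on [1, 2); …
decompose at 1/2, 1, 2; ℳ[f](s) sums the 4 pieces' integrals
over [0, 1/2), the kernel integral of t**3 enters the sum
the [1/2, 1) slice contributes ∫ t*log(t)·t^(s-1) dt
piece [1, 2): integrate 3*t**2 against the kernel
∫ 2*t**2·t^(s-1) over [2, 3)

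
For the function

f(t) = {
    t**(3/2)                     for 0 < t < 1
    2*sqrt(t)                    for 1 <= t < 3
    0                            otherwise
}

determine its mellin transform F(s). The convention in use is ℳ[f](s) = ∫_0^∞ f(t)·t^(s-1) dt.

(4*sqrt(3)*3**s*(2*s + 3) - 4*s - 10)/((2*s + 1)*(2*s + 3))
  Re(s) > -3/2

along the cuts 1, ℳ[f](s) splits into 2 integrals
on [0, 1): add ∫ t**(3/2)·t^(s-1) dt
∫ over [1, 3) of 2*sqrt(t)·t^(s-1) joins the sum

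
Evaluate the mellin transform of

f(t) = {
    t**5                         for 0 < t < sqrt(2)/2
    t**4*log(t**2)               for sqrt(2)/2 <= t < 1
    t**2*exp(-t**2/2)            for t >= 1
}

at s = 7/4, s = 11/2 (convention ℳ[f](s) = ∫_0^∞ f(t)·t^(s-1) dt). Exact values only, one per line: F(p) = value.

F(7/4) = 2**(1/8)*(-1728*2**(7/8) + 432 + 529*sqrt(2) + 1242*log(2) + 57132*2**(3/4)*uppergamma(15/8, 1/2))/57132
F(11/2) = 2**(1/4)*(-2688*2**(3/4) + 168 + 361*sqrt(2) + 798*log(2) + 970368*sqrt(2)*uppergamma(15/4, 1/2))/242592

peel off the shared t-power: t**3 on [0, sqrt(2)/2); t**2*log(t**2) on [sqrt(2)/2, 1); exp(-t**2/2) on [1, ∞)
undo the power substitution: t**(3/2) on [0, 1/2); t*log(t) on [1/2, 1); exp(-t/2) on [1, ∞)
cuts at sqrt(2)/2, 1: linearity sums the 3 kernel integrals
over [0, sqrt(2)/2), the kernel integral of t**5 enters the sum
between sqrt(2)/2 and 1 the integrand is t**4*log(t**2)·t^(s-1)
between 1 and ∞ the integrand is t**2*exp(-t**2/2)·t^(s-1)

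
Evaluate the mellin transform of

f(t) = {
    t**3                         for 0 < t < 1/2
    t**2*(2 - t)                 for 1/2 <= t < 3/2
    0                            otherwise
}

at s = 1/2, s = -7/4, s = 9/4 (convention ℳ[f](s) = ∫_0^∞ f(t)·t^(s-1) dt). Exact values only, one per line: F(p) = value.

F(1/2) = -9*sqrt(2)/140 + 117*sqrt(6)/280
F(-7/4) = 2**(3/4)*(-18 + 17*3**(1/4))/5
F(9/4) = 2**(3/4)*(-50 + 2673*3**(1/4))/5712

strip the shared t-power: t on [0, 1/2); 2 - t on [1/2, 3/2)
slice at 1/2, transform all 2 pieces, and sum them
∫ over [0, 1/2) of t**3·t^(s-1) joins the sum
segment [1/2, 3/2) carries t**2*(2 - t); integrate it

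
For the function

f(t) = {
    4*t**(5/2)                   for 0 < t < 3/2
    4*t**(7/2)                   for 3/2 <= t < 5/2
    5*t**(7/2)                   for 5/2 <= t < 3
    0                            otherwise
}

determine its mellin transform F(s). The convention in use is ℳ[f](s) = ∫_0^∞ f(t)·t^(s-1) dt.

2*(5*3**(s + 7/2)*(2*s + 5) + 4*(3/2)**(s + 5/2)*(2*s + 7) - 4*(3/2)**(s + 7/2)*(2*s + 5) - (5/2)**(s + 7/2)*(2*s + 5))/((2*s + 5)*(2*s + 7))
  Re(s) > -5/2

the 3 pieces separated at 3/2, 5/2 each add one integral
for t in [0, 3/2): the term is ∫ 4*t**(5/2)·t^(s-1)
on [3/2, 5/2) integrate f = 4*t**(7/2) against the kernel
[5/2, 3) adds the kernel integral of 5*t**(7/2)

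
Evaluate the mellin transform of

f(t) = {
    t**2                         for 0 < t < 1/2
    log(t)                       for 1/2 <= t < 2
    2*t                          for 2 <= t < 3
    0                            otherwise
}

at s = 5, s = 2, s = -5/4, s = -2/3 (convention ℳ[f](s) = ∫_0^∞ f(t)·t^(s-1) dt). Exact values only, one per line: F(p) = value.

summing 3 kernel integrals split by 1/2, 2 yields ℳ[f](s)
segment 0 to 1/2 holds t**2; add its integral
over [1/2, 2), the kernel integral of log(t) enters the sum
on [2, 3) integrate f = 2*t against the kernel

F(5) = 205*log(2)/32 + 14810143/67200
F(2) = 17*log(2)/8 + 2255/192
F(-5/4) = 2**(1/4)*(-100*6**(3/4) - log(2**(15*sqrt(2) + 120)) + 146 + 288*sqrt(2))/75
F(-2/3) = 3*2**(2/3)*(-19*2**(2/3) - log(2**(2*2**(2/3) + 8)) + 13 + 16*6**(1/3))/16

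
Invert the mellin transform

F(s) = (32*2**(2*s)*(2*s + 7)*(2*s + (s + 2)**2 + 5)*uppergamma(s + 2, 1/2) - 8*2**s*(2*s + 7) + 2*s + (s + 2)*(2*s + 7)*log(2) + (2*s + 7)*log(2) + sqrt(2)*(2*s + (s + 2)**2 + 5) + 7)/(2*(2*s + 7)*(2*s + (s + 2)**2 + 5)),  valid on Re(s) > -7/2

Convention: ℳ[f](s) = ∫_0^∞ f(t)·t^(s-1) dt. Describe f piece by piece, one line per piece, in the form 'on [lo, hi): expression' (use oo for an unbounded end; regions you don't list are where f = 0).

invert the shared t-power to get sqrt(2)*t**(3/2)/4 on [0, 1); t*log(t/2)/2 on [1, 2); exp(-t/4) on [2, ∞)
strip the common scale on t: t**(3/2) on [0, 1/2); t*log(t) on [1/2, 1); exp(-t/2) on [1, ∞)
the 3 pieces separated at 1, 2 each add one integral
the [0, 1) slice contributes ∫ sqrt(2)*t**(7/2)/4·t^(s-1) dt
segment 1 to 2 holds t**3*log(t/2)/2; add its integral
for t in [2, ∞): the term is ∫ t**2*exp(-t/4)·t^(s-1)

on [0, 1): sqrt(2)*t**(7/2)/4
on [1, 2): t**3*log(t/2)/2
on [2, oo): t**2*exp(-t/4)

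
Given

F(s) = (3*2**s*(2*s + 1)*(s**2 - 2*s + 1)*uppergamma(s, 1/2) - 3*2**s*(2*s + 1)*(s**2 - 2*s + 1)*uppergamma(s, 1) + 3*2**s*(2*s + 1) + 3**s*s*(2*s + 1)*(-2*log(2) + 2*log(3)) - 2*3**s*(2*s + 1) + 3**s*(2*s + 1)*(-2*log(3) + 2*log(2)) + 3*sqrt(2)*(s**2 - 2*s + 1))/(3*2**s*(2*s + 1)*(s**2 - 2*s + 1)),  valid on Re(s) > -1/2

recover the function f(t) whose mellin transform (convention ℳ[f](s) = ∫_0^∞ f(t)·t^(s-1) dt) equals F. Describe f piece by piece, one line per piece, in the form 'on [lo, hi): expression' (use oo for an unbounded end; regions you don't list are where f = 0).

linearity at 1/2, 1 turns ℳ[f](s) into 3 summed integrals
the [0, 1/2) slice contributes ∫ sqrt(t)·t^(s-1) dt
segment [1/2, 1) carries exp(-t); integrate it
on [1, 3/2): add ∫ log(t)/t·t^(s-1) dt

on [0, 1/2): sqrt(t)
on [1/2, 1): exp(-t)
on [1, 3/2): log(t)/t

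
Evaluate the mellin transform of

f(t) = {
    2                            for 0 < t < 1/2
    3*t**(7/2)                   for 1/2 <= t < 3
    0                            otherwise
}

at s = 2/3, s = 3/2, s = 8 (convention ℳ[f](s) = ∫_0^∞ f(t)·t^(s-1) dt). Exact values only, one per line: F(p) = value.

split f at 1/2: ℳ[f](s) collects 2 kernel integrals
on [0, 1/2): add ∫ 2·t^(s-1) dt
the [1/2, 3) slice contributes ∫ 3*t**(7/2)·t^(s-1) dt

F(2/3) = -9*2**(5/6)/400 + 3*2**(1/3)/2 + 1458*3**(1/6)/25
F(3/2) = sqrt(2)/3 + 4665/32
F(8) = -3*sqrt(2)/47104 + 1/1024 + 1062882*sqrt(3)/23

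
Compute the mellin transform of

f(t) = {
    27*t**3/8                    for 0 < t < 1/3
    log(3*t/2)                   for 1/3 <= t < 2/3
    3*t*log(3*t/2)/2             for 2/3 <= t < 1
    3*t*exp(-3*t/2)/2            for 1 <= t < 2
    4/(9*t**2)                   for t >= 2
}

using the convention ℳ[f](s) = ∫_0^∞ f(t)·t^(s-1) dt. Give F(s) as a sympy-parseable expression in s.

reversing the common scale on t: t**3 on [0, 1/2); log(t) on [1/2, 1); t*log(t) on [1, 3/2); …
strip the shared t-power: t**2 on [0, 1/2); log(t)/t on [1/2, 1); log(t) on [1, 3/2); …
summing 5 kernel integrals split by 1/3, 2/3, 1, 2 yields ℳ[f](s)
for t in [0, 1/3): the term is ∫ 27*t**3/8·t^(s-1)
between 1/3 and 2/3 the integrand is log(3*t/2)·t^(s-1)
∫ over [2/3, 1) of 3*t*log(3*t/2)/2·t^(s-1) joins the sum
[1, 2) adds the kernel integral of 3*t*exp(-3*t/2)/2
[2, ∞) adds the kernel integral of 4/(9*t**2)

(72*2**s*(s - 2)*(s + 1)**2*(s + 3)*(2*s - (s + 1)**2 + 1)*uppergamma(s + 1, 3/2) - 72*2**s*(s - 2)*(s + 1)**2*(s + 3)*(2*s - (s + 1)**2 + 1)*uppergamma(s + 1, 3) + 72*2**s*(s - 2)*(s + 1)**2*(s + 3) + 72*2**s*(s - 2)*(s + 3)*(2*s - (s + 1)**2 + 1) + 3**s*(s - 2)*(s + 1)*(s + 3)*(-108*log(2) + 108*log(3))*(2*s - (s + 1)**2 + 1) - 108*3**s*(s - 2)*(s + 3)*(2*s - (s + 1)**2 + 1) - 8*6**s*(s + 1)**2*(s + 3)*(2*s - (s + 1)**2 + 1) - 72*(s - 2)*(s + 1)**3*(s + 3)*log(2) - 72*(s - 2)*(s + 1)**2*(s + 3) + 72*(s - 2)*(s + 1)**2*(s + 3)*log(2) + 9*(s - 2)*(s + 1)**2*(2*s - (s + 1)**2 + 1))/(72*3**s*(s - 2)*(s + 1)**2*(s + 3)*(2*s - (s + 1)**2 + 1))
  -3 < Re(s) < 2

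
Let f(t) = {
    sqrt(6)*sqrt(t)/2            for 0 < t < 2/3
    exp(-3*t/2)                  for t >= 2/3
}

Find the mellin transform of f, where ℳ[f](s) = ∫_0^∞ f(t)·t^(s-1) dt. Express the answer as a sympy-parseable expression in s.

(2/3)**s*((2*s + 1)*uppergamma(s, 1) + 2)/(2*s + 1)
  Re(s) > -1/2

invert the common scale on t to get sqrt(t) on [0, 1); exp(-t) on [1, ∞)
split f at 2/3: ℳ[f](s) collects 2 kernel integrals
over [0, 2/3), the kernel integral of sqrt(6)*sqrt(t)/2 enters the sum
segment 2/3 to ∞ holds exp(-3*t/2); add its integral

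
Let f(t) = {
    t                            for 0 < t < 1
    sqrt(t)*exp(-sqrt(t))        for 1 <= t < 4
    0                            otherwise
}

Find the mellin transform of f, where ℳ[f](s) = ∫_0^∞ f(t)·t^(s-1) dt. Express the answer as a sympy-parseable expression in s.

(2*(s + 1)*uppergamma(2*s + 1, 1) - 2*(s + 1)*uppergamma(2*s + 1, 2) + 1)/(s + 1)
  Re(s) > -1

remove the power substitution first: t**2 on [0, 1); t*exp(-t) on [1, 2)
remove the shared t-power first: t on [0, 1); exp(-t) on [1, 2)
integrate the 2 segments split at 1, then add the results
the [0, 1) slice contributes ∫ t·t^(s-1) dt
∫ sqrt(t)*exp(-sqrt(t))·t^(s-1) over [1, 4)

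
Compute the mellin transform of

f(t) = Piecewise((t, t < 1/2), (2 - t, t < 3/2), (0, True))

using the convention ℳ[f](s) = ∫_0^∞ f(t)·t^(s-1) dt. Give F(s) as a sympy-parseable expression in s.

(3**s*s + 4*3**s - 2*s - 4)/(2*2**s*s*(s + 1))
  Re(s) > -1

f breaks at 1/2 into 2 integrals to sum
∫ t·t^(s-1) over [0, 1/2)
∫ over [1/2, 3/2) of (2 - t)·t^(s-1) joins the sum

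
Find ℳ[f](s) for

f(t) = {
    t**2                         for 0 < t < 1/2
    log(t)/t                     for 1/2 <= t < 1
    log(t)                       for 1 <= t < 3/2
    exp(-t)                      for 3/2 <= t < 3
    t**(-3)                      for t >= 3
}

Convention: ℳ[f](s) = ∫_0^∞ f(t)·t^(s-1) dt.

decompose at 1/2, 1, 3/2, 3; ℳ[f](s) sums the 5 pieces' integrals
segment 0 to 1/2 holds t**2; add its integral
segment [1/2, 1) carries log(t)/t; integrate it
segment [1, 3/2) carries log(t); integrate it
∫ over [3/2, 3) of exp(-t)·t^(s-1) joins the sum
piece [3, ∞): integrate t**(-3) against the kernel

(108*2**s*s**2*(s - 3)*(s + 2)*(s**2 - 2*s + 1)*uppergamma(s, 3/2) - 108*2**s*s**2*(s - 3)*(s + 2)*(s**2 - 2*s + 1)*uppergamma(s, 3) - 108*2**s*s**2*(s - 3)*(s + 2) + 108*2**s*(s - 3)*(s + 2)*(s**2 - 2*s + 1) - 108*3**s*s*(s - 3)*(s + 2)*(s**2 - 2*s + 1)*log(2) + 108*3**s*s*(s - 3)*(s + 2)*(s**2 - 2*s + 1)*log(3) - 108*3**s*(s - 3)*(s + 2)*(s**2 - 2*s + 1) - 4*6**s*s**2*(s + 2)*(s**2 - 2*s + 1) + 216*s**3*(s - 3)*(s + 2)*log(2) - 216*s**2*(s - 3)*(s + 2)*log(2) + 216*s**2*(s - 3)*(s + 2) + 27*s**2*(s - 3)*(s**2 - 2*s + 1))/(108*2**s*s**2*(s - 3)*(s + 2)*(s**2 - 2*s + 1))
  -2 < Re(s) < 3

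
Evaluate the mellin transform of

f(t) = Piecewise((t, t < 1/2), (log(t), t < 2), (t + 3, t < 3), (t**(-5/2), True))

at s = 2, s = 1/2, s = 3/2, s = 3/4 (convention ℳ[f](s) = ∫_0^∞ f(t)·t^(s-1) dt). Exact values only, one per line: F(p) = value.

decompose at 1/2, 2, 3; ℳ[f](s) sums the 4 pieces' integrals
piece [0, 1/2): integrate t against the kernel
over [1/2, 2), the kernel integral of log(t) enters the sum
piece [2, 3): integrate (t + 3) against the kernel
segment 3 to ∞ holds t**(-5/2); add its integral

F(2) = 2*sqrt(3)/3 + 17*log(2)/8 + 207/16
F(1/2) = sqrt(2)*(-330 + sqrt(2) + 108*log(2) + 144*sqrt(6))/36
F(3/2) = sqrt(2)*(-1139 + 30*sqrt(2) + 270*log(2) + 864*sqrt(6))/180
F(3/4) = 2**(1/4)*(-436*sqrt(2) + 2*2**(3/4)*3**(1/4) + 65 + log(2**(42 + 84*sqrt(2))) + 180*6**(3/4))/63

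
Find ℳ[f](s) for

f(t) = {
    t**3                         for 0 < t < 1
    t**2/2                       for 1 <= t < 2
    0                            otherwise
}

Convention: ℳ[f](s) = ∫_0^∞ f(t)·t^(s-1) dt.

remove the shared t-power first: t on [0, 1); 1/2 on [1, 2)
cuts at 1: linearity sums the 2 kernel integrals
segment 0 to 1 holds t**3; add its integral
segment [1, 2) carries t**2/2; integrate it

(2**(s + 2)*(s + 3) + s + 1)/(2*(s + 2)*(s + 3))
  Re(s) > -3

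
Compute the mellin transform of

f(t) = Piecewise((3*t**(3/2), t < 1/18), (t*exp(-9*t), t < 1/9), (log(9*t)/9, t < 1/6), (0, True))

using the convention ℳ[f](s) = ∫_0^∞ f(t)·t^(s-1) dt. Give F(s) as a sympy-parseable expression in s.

(4*2**s*s**3*uppergamma(s + 1, 1/2) - 4*2**s*s**3*uppergamma(s + 1, 1) + 6*2**s*s**2*uppergamma(s + 1, 1/2) - 6*2**s*s**2*uppergamma(s + 1, 1) + 4*2**s*s + 6*2**s + 3**s*s**2*(-4*log(2) + 4*log(3)) - 4*3**s*s + 3**s*s*(-6*log(2) + 6*log(3)) - 6*3**s + sqrt(2)*s**2)/(18*18**s*s**2*(2*s + 3))
  Re(s) > -3/2

reversing the shared t-power: 3*sqrt(t) on [0, 1/18); exp(-9*t) on [1/18, 1/9); log(9*t)/(9*t) on [1/9, 1/6)
the common scale on t comes off first: sqrt(3)*sqrt(t) on [0, 1/6); exp(-3*t) on [1/6, 1/3); log(3*t)/(3*t) on [1/3, 1/2)
remove the common scale on t first: sqrt(t) on [0, 1/2); exp(-t) on [1/2, 1); log(t)/t on [1, 3/2)
the 3 pieces separated at 1/18, 1/9 each add one integral
the [0, 1/18) slice contributes ∫ 3*t**(3/2)·t^(s-1) dt
for t in [1/18, 1/9): the term is ∫ t*exp(-9*t)·t^(s-1)
between 1/9 and 1/6 the integrand is log(9*t)/9·t^(s-1)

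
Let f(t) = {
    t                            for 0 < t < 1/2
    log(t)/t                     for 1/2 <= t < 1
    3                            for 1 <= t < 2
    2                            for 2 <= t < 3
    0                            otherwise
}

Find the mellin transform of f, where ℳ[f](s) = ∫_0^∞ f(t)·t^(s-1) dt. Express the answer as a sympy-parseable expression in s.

(2*2**(2*s)*(s + 1)*(s**2 - 2*s + 1) - 2*2**s*s*(s + 1) - 6*2**s*(s + 1)*(s**2 - 2*s + 1) + 4*6**s*(s + 1)*(s**2 - 2*s + 1) + 4*s**2*(s + 1)*log(2) - 4*s*(s + 1)*log(2) + 4*s*(s + 1) + s*(s**2 - 2*s + 1))/(2*2**s*s*(s + 1)*(s**2 - 2*s + 1))
  Re(s) > -1

integrate the 4 segments split at 1/2, 1, 2, then add the results
∫ over [0, 1/2) of t·t^(s-1) joins the sum
∫ over [1/2, 1) of log(t)/t·t^(s-1) joins the sum
on [1, 2): add ∫ 3·t^(s-1) dt
∫ over [2, 3) of 2·t^(s-1) joins the sum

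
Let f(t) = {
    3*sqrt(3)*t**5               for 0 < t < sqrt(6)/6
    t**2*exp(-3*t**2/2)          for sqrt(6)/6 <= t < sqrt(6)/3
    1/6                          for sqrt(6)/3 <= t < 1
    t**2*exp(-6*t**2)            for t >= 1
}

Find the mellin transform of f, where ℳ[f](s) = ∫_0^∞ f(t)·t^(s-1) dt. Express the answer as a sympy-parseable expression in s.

(-8*2**s*6**(s/2)*s*(s + 5)*uppergamma(s/2 + 1, 1) - 4*2**s*6**(s/2)*(s + 5) + 8*24**(s/2)*s*(s + 5)*uppergamma(s/2 + 1, 1/4) + 2*6**(s/2)*s*(s + 5)*uppergamma(s/2 + 1, 6) + sqrt(2)*6**(s/2)*s + 4*6**s*(s + 5))/(24*6**s*s*(s + 5))
  Re(s) > -5

back out the power substitution: 3*sqrt(3)*t**(5/2) on [0, 1/6); t*exp(-3*t/2) on [1/6, 2/3); 1/6 on [2/3, 1); …
the shared t-power comes off first: 3*sqrt(3)*t**(3/2) on [0, 1/6); exp(-3*t/2) on [1/6, 2/3); 1/(6*t) on [2/3, 1); …
strip the common scale on t: t**(3/2) on [0, 1/2); exp(-t/2) on [1/2, 2); 1/(2*t) on [2, 3); …
breakpoints sqrt(6)/6, sqrt(6)/3, 1: one integral from each of the 4 segments
for t in [0, sqrt(6)/6): the term is ∫ 3*sqrt(3)*t**5·t^(s-1)
segment sqrt(6)/6 to sqrt(6)/3 holds t**2*exp(-3*t**2/2); add its integral
piece [sqrt(6)/3, 1): integrate 1/6 against the kernel
over [1, ∞), the kernel integral of t**2*exp(-6*t**2) enters the sum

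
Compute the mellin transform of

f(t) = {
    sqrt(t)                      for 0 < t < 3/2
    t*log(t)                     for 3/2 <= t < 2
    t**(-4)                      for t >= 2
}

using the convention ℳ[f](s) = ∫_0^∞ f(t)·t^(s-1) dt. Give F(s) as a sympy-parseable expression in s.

along the cuts 3/2, 2, ℳ[f](s) splits into 3 integrals
∫ over [0, 3/2) of sqrt(t)·t^(s-1) joins the sum
the [3/2, 2) slice contributes ∫ t*log(t)·t^(s-1) dt
on [2, ∞) integrate f = t**(-4) against the kernel

(-32*2**(2*s)*(s - 4)*(2*s + 1) + 3**s*s*(s - 4)*(2*s + 1)*(-24*log(3) + 24*log(2)) + 3**s*(s - 4)*(2*s + 1)*(-24*log(3) + 24*log(2)) + 24*3**s*(s - 4)*(2*s + 1) + 16*3**s*sqrt(6)*(s - 4)*(s**2 + 2*s + 1) + 32*4**s*s*(s - 4)*(2*s + 1)*log(2) + 32*4**s*(s - 4)*(2*s + 1)*log(2) - 4**s*(2*s + 1)*(s**2 + 2*s + 1))/(16*2**s*(s - 4)*(2*s + 1)*(s**2 + 2*s + 1))
  -1/2 < Re(s) < 4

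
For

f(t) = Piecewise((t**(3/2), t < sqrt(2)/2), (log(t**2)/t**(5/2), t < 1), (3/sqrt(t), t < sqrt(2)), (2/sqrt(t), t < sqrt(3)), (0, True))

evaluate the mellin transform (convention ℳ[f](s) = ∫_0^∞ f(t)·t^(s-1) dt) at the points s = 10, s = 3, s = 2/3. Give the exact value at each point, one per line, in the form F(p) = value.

F(10) = 2**(1/4)*(-552736*2**(3/4) + 11267 + 26220*log(2) + 5299200*sqrt(2) + 26827200*6**(3/4))/3146400
F(3) = 2**(3/4)*(-828*2**(1/4) + 72*sqrt(2) + 180*log(2) + 216*6**(1/4) + 725)/180
F(2/3) = -2250/121 - 6*2**(11/12)*log(2)/11 + 2235*2**(11/12)/3146 + 6*2**(1/12) + 12*3**(1/12)

peel off the shared t-power: t on [0, sqrt(2)/2); log(t**2)/t**3 on [sqrt(2)/2, 1); 3/t on [1, sqrt(2)); …
the shared t-power comes off first: t**2 on [0, sqrt(2)/2); log(t**2)/t**2 on [sqrt(2)/2, 1); 3 on [1, sqrt(2)); …
undo the power substitution: t on [0, 1/2); log(t)/t on [1/2, 1); 3 on [1, 2); …
integrate the 4 segments split at sqrt(2)/2, 1, sqrt(2), then add the results
∫ t**(3/2)·t^(s-1) over [0, sqrt(2)/2)
[sqrt(2)/2, 1) adds the kernel integral of log(t**2)/t**(5/2)
[1, sqrt(2)) adds the kernel integral of 3/sqrt(t)
piece [sqrt(2), sqrt(3)): integrate 2/sqrt(t) against the kernel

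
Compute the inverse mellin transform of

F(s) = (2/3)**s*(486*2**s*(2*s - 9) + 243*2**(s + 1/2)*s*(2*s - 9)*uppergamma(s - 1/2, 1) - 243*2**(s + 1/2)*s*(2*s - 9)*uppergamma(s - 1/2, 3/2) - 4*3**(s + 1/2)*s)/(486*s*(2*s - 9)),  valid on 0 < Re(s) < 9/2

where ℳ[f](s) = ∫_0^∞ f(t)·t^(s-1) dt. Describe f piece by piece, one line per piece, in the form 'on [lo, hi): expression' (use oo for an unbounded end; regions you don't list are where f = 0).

on [0, 4/3): 1
on [4/3, 2): sqrt(6)*exp(-3*t/4)/(3*sqrt(t))
on [2, oo): 16*sqrt(6)/(243*t**(9/2))

back out the common scale on t: 1 on [0, 2); exp(-t/2)/sqrt(t) on [2, 3); t**(-9/2) on [3, ∞)
peel off the shared t-power: t on [0, 2); sqrt(t)*exp(-t/2) on [2, 3); t**(-7/2) on [3, ∞)
peel off the shared t-power: sqrt(t) on [0, 2); exp(-t/2) on [2, 3); t**(-4) on [3, ∞)
treat the 3 regions marked off by 4/3, 2 separately and sum
segment [0, 4/3) carries 1; integrate it
∫ over [4/3, 2) of sqrt(6)*exp(-3*t/4)/(3*sqrt(t))·t^(s-1) joins the sum
∫ 16*sqrt(6)/(243*t**(9/2))·t^(s-1) over [2, ∞)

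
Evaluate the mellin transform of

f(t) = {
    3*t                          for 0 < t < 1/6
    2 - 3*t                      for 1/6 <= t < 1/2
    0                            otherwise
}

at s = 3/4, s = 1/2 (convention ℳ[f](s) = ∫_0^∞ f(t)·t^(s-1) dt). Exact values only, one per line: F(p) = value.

F(3/4) = 6**(1/4)*(-22 + 19*3**(3/4))/63
F(1/2) = sqrt(6)*(-10 + 9*sqrt(3))/18

strip the common scale on t: t on [0, 1/2); 2 - t on [1/2, 3/2)
split f at 1/6: ℳ[f](s) collects 2 kernel integrals
piece [0, 1/6): integrate 3*t against the kernel
on [1/6, 1/2): add ∫ (2 - 3*t)·t^(s-1) dt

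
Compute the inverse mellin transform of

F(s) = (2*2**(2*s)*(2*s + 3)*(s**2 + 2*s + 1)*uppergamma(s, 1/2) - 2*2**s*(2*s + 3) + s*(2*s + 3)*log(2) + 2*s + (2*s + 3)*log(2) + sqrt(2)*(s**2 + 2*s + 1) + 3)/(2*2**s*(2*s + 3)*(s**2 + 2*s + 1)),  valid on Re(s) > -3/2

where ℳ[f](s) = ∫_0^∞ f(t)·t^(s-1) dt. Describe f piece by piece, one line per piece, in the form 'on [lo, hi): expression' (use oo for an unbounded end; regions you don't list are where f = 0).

on [0, 1/2): t**(3/2)
on [1/2, 1): t*log(t)
on [1, oo): exp(-t/2)

decompose at 1/2, 1; ℳ[f](s) sums the 3 pieces' integrals
∫ over [0, 1/2) of t**(3/2)·t^(s-1) joins the sum
∫ t*log(t)·t^(s-1) over [1/2, 1)
segment 1 to ∞ holds exp(-t/2); add its integral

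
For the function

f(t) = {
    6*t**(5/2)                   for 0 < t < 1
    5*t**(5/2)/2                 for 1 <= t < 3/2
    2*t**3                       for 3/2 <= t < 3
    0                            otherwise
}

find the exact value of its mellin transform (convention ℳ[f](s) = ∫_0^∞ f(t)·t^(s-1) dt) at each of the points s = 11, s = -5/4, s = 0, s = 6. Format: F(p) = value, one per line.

F(11) = 295245*sqrt(6)/16384 + 2115704093245/3096576
F(-5/4) = -6*2**(1/4)*3**(3/4)/7 + 14/5 + 3*2**(3/4)*3**(1/4)/2 + 24*3**(3/4)/7
F(0) = 9*sqrt(6)/8 + 343/20
F(6) = 32805*sqrt(6)/8704 + 19000261/4352

cuts at 1, 3/2: linearity sums the 3 kernel integrals
segment [0, 1) carries 6*t**(5/2); integrate it
segment 1 to 3/2 holds 5*t**(5/2)/2; add its integral
∫ 2*t**3·t^(s-1) over [3/2, 3)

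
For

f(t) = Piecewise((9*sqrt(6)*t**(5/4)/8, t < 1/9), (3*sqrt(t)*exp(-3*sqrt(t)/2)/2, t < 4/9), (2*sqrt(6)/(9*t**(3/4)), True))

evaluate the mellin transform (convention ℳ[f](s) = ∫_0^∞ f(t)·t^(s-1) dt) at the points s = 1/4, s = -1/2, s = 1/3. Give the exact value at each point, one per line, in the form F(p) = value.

strip the power substitution: 9*sqrt(6)*t**(5/2)/8 on [0, 1/3); 3*t*exp(-3*t/2)/2 on [1/3, 2/3); 2*sqrt(6)/(9*t**(3/2)) on [2/3, ∞)
undo the common scale on t: t**(5/2) on [0, 1/2); t*exp(-t) on [1/2, 1); t**(-3/2) on [1, ∞)
peel off the shared t-power: t**(3/2) on [0, 1/2); exp(-t) on [1/2, 1); t**(-5/2) on [1, ∞)
decompose at 1/9, 4/9; ℳ[f](s) sums the 3 pieces' integrals
∫ over [0, 1/9) of 9*sqrt(6)*t**(5/4)/8·t^(s-1) joins the sum
over [1/9, 4/9), the kernel integral of 3*sqrt(t)*exp(-3*sqrt(t)/2)/2 enters the sum
for t in [4/9, ∞): the term is ∫ 2*sqrt(6)/(9*t**(3/4))·t^(s-1)

F(1/4) = sqrt(6)*(-12*(E*sqrt(pi)*erfc(1) + 2)*exp(1/2) + 12*E*(sqrt(pi)*exp(1/2)*erfc(sqrt(2)/2) + sqrt(2)) + 25*exp(3/2))*exp(-3/2)/36
F(-1/2) = 3*Ei(-1) + sqrt(2)/2 + 6/5 - 3*Ei(-1/2)
F(1/3) = 3**(1/3)*(-380*2**(2/3)*uppergamma(5/3, 1) + 15*sqrt(2) + 380*2**(2/3)*uppergamma(5/3, 1/2) + 456*2**(2/3))/570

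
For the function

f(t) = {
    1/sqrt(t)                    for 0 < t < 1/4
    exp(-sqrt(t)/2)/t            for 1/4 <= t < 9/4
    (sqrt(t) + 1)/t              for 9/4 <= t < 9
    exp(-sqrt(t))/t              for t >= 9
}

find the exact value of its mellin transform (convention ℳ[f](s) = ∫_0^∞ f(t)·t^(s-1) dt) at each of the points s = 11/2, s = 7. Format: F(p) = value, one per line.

F(11/2) = -5593984641*exp(-3/4)/64 + 20689567/1280 + 1613538*exp(-3) + 3392923553*exp(-1/4)/64
F(7) = -354434904271143*exp(-3/4)/512 + 35548619933/106496 + 1603386252*exp(-3) + 214975636319885*exp(-1/4)/512

strip the shared t-power: sqrt(t) on [0, 1/4); exp(-sqrt(t)/2) on [1/4, 9/4); sqrt(t) + 1 on [9/4, 9); …
undo the power substitution: t on [0, 1/2); exp(-t/2) on [1/2, 3/2); t + 1 on [3/2, 3); …
breakpoints 1/4, 9/4, 9: one integral from each of the 4 segments
[0, 1/4) adds the kernel integral of 1/sqrt(t)
∫ over [1/4, 9/4) of exp(-sqrt(t)/2)/t·t^(s-1) joins the sum
[9/4, 9) adds the kernel integral of (sqrt(t) + 1)/t
between 9 and ∞ the integrand is exp(-sqrt(t))/t·t^(s-1)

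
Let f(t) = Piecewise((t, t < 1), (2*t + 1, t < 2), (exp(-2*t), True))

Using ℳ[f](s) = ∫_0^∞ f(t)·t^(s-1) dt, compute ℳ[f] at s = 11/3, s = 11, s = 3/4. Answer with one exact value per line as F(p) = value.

cuts at 1, 2: linearity sums the 3 kernel integrals
between 0 and 1 the integrand is t·t^(s-1)
segment 1 to 2 holds (2*t + 1); add its integral
[2, ∞) adds the kernel integral of exp(-2*t)

F(11/3) = -75/154 + 2**(1/3)*uppergamma(11/3, 4)/16 + 696*2**(2/3)/77
F(11) = 114665/132 + 771731*exp(-4)/8
F(3/4) = -40/21 + 2**(1/4)*uppergamma(3/4, 4)/2 + 76*2**(3/4)/21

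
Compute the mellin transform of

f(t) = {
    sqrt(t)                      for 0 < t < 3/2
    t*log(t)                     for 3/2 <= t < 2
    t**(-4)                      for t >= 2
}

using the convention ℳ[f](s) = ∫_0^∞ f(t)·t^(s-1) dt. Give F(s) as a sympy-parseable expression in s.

slice at 3/2, 2, transform all 3 pieces, and sum them
piece [0, 3/2): integrate sqrt(t) against the kernel
between 3/2 and 2 the integrand is t*log(t)·t^(s-1)
piece [2, ∞): integrate t**(-4) against the kernel

(-32*2**(2*s)*(s - 4)*(2*s + 1) + 3**s*s*(s - 4)*(2*s + 1)*(-24*log(3) + 24*log(2)) + 3**s*(s - 4)*(2*s + 1)*(-24*log(3) + 24*log(2)) + 24*3**s*(s - 4)*(2*s + 1) + 16*3**s*sqrt(6)*(s - 4)*(s**2 + 2*s + 1) + 32*4**s*s*(s - 4)*(2*s + 1)*log(2) + 32*4**s*(s - 4)*(2*s + 1)*log(2) - 4**s*(2*s + 1)*(s**2 + 2*s + 1))/(16*2**s*(s - 4)*(2*s + 1)*(s**2 + 2*s + 1))
  -1/2 < Re(s) < 4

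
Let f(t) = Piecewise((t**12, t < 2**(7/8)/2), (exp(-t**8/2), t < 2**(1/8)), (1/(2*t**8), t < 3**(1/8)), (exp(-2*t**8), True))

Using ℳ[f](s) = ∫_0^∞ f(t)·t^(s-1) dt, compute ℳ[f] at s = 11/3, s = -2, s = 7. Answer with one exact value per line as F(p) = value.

F(11/3) = -3**(11/24)/26 - 2**(11/24)*uppergamma(11/24, 1)/8 + 2**(13/24)*uppergamma(11/24, 6)/16 + 3*2**(1/24)/188 + 3*2**(11/24)/52 + 2**(11/24)*uppergamma(11/24, 1/4)/8
F(-2) = -2**(3/4)*uppergamma(-1/4, 1)/16 - 3**(3/4)/180 + 2**(1/4)*uppergamma(-1/4, 6)/8 + 3*2**(3/4)/80 + 2**(3/4)*uppergamma(-1/4, 1/4)/16
F(7) = -3**(7/8)/6 - 2**(7/8)*uppergamma(7/8, 1)/8 + 2**(1/8)*uppergamma(7/8, 6)/16 + 2**(5/8)/152 + 2**(7/8)*uppergamma(7/8, 1/4)/8 + 2**(7/8)/4

the power substitution comes off first: t**6 on [0, 2**(3/4)/2); exp(-t**4/2) on [2**(3/4)/2, 2**(1/4)); 1/(2*t**4) on [2**(1/4), 3**(1/4)); …
reversing the power substitution: t**3 on [0, sqrt(2)/2); exp(-t**2/2) on [sqrt(2)/2, sqrt(2)); 1/(2*t**2) on [sqrt(2), sqrt(3)); …
reversing the power substitution: t**(3/2) on [0, 1/2); exp(-t/2) on [1/2, 2); 1/(2*t) on [2, 3); …
integrate the 4 segments split at 2**(7/8)/2, 2**(1/8), 3**(1/8), then add the results
over [0, 2**(7/8)/2), the kernel integral of t**12 enters the sum
between 2**(7/8)/2 and 2**(1/8) the integrand is exp(-t**8/2)·t^(s-1)
on [2**(1/8), 3**(1/8)): add ∫ 1/(2*t**8)·t^(s-1) dt
for t in [3**(1/8), ∞): the term is ∫ exp(-2*t**8)·t^(s-1)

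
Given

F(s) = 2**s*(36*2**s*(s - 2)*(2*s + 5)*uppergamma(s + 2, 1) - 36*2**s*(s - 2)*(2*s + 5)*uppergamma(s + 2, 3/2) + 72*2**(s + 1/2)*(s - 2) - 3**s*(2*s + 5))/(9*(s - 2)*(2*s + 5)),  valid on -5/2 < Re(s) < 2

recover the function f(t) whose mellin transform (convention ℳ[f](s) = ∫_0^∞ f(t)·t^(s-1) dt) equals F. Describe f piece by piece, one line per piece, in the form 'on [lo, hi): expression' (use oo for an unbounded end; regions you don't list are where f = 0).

undo the common scale on t: t**(5/2) on [0, 2); t**2*exp(-t/2) on [2, 3); t**(-2) on [3, ∞)
strip the shared t-power: sqrt(t) on [0, 2); exp(-t/2) on [2, 3); t**(-4) on [3, ∞)
f breaks at 4, 6 into 3 integrals to sum
∫ over [0, 4) of sqrt(2)*t**(5/2)/8·t^(s-1) joins the sum
[4, 6) adds the kernel integral of t**2*exp(-t/4)/4
the [6, ∞) slice contributes ∫ 4/t**2·t^(s-1) dt

on [0, 4): sqrt(2)*t**(5/2)/8
on [4, 6): t**2*exp(-t/4)/4
on [6, oo): 4/t**2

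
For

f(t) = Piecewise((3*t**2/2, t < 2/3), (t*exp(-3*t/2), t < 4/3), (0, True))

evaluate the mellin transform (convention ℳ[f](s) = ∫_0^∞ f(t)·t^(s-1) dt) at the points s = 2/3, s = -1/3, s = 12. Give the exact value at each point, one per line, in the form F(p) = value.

F(2/3) = 12**(1/3)*(-8*uppergamma(5/3, 2) + 3 + 8*uppergamma(5/3, 1))/36
F(-1/3) = 12**(1/3)*(-5*uppergamma(2/3, 2) + 5*uppergamma(2/3, 1) + 3)/15
F(12) = 4096*(-49551165440 + exp(2) + 18228858830*E)*exp(-2)/11160261

remove the shared t-power first: 3*t/2 on [0, 2/3); exp(-3*t/2) on [2/3, 4/3)
strip the common scale on t: t on [0, 1); exp(-t) on [1, 2)
cuts at 2/3: linearity sums the 2 kernel integrals
the [0, 2/3) slice contributes ∫ 3*t**2/2·t^(s-1) dt
∫ over [2/3, 4/3) of t*exp(-3*t/2)·t^(s-1) joins the sum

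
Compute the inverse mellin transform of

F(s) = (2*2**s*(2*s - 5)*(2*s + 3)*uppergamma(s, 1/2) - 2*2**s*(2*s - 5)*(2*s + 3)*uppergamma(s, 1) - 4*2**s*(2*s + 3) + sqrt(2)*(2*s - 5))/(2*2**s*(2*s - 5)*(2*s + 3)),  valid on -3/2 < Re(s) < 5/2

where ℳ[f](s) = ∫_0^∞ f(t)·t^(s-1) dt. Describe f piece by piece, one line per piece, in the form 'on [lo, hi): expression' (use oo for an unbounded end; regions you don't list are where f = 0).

linearity at 1/2, 1 turns ℳ[f](s) into 3 summed integrals
between 0 and 1/2 the integrand is t**(3/2)·t^(s-1)
∫ exp(-t)·t^(s-1) over [1/2, 1)
the [1, ∞) slice contributes ∫ t**(-5/2)·t^(s-1) dt

on [0, 1/2): t**(3/2)
on [1/2, 1): exp(-t)
on [1, oo): t**(-5/2)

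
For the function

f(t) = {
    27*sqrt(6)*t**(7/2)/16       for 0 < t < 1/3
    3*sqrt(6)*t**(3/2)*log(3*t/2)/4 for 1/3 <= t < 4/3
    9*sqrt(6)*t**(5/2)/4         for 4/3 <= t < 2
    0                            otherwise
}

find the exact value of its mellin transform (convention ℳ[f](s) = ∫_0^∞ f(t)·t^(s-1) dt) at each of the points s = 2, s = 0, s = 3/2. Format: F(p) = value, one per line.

undo the common scale on t: t**(7/2) on [0, 1/2); t**(3/2)*log(t) on [1/2, 2); 2*t**(5/2) on [2, 3)
the shared t-power comes off first: t**3 on [0, 1/2); t*log(t) on [1/2, 2); 2*t**2 on [2, 3)
the shared t-power comes off first: t**2 on [0, 1/2); log(t) on [1/2, 2); 2*t on [2, 3)
linearity at 1/3, 4/3 turns ℳ[f](s) into 3 summed integrals
the [0, 1/3) slice contributes ∫ 27*sqrt(6)*t**(7/2)/16·t^(s-1) dt
∫ 3*sqrt(6)*t**(3/2)*log(3*t/2)/4·t^(s-1) over [1/3, 4/3)
piece [4/3, 2): integrate 9*sqrt(6)*t**(5/2)/4 against the kernel

F(2) = sqrt(2)*(-1204015 + 357588*log(2) + 2794176*sqrt(6))/349272
F(0) = sqrt(2)*(-9979 + 3780*log(2) + 9072*sqrt(6))/2520
F(3/2) = sqrt(6)*(1300*log(2) + 15183)/2160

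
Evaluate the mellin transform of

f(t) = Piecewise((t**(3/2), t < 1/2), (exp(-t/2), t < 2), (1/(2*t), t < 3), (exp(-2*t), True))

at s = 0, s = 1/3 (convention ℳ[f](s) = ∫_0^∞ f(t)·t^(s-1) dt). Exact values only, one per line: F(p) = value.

integrate the 4 segments split at 1/2, 2, 3, then add the results
segment [0, 1/2) carries t**(3/2); integrate it
[1/2, 2) adds the kernel integral of exp(-t/2)
segment [2, 3) carries 1/(2*t); integrate it
on [3, ∞): add ∫ exp(-2*t)·t^(s-1) dt

F(0) = Ei(-1) - Ei(-6) + 1/12 + sqrt(2)/6 - Ei(-1/4)
F(1/3) = -3**(1/3)/4 - 2**(1/3)*uppergamma(1/3, 1) + 2**(2/3)*uppergamma(1/3, 6)/2 + 3*2**(1/6)/22 + 3*2**(1/3)/8 + 2**(1/3)*uppergamma(1/3, 1/4)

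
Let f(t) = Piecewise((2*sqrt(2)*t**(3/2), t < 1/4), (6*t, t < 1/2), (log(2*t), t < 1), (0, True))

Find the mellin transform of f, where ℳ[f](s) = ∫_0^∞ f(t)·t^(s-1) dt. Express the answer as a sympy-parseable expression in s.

(-2*2**(2*s)*(s + 1)*(2*s + 3) + 6*2**s*s**2*(2*s + 3) + 2*2**s*(s + 1)*(2*s + 3) + 4**s*s*(s + 1)*(2*s + 3)*log(4) + sqrt(2)*s**2*(s + 1) - 3*s**2*(2*s + 3))/(2*2**(2*s)*s**2*(s + 1)*(2*s + 3))
  Re(s) > -3/2

reversing the common scale on t: t**(3/2) on [0, 1/2); 3*t on [1/2, 1); log(t) on [1, 2)
along the cuts 1/4, 1/2, ℳ[f](s) splits into 3 integrals
segment [0, 1/4) carries 2*sqrt(2)*t**(3/2); integrate it
∫ 6*t·t^(s-1) over [1/4, 1/2)
between 1/2 and 1 the integrand is log(2*t)·t^(s-1)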